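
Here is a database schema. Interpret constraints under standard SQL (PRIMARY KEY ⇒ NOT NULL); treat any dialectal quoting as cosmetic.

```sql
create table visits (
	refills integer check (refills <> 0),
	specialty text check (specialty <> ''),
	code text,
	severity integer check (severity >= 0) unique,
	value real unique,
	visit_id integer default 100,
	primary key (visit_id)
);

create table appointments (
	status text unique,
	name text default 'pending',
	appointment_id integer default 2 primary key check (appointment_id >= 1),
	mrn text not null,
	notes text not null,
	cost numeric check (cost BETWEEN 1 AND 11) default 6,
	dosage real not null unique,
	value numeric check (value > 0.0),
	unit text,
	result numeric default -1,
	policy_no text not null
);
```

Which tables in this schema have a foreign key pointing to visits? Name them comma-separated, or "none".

none

No REFERENCES clause anywhere in the schema names visits.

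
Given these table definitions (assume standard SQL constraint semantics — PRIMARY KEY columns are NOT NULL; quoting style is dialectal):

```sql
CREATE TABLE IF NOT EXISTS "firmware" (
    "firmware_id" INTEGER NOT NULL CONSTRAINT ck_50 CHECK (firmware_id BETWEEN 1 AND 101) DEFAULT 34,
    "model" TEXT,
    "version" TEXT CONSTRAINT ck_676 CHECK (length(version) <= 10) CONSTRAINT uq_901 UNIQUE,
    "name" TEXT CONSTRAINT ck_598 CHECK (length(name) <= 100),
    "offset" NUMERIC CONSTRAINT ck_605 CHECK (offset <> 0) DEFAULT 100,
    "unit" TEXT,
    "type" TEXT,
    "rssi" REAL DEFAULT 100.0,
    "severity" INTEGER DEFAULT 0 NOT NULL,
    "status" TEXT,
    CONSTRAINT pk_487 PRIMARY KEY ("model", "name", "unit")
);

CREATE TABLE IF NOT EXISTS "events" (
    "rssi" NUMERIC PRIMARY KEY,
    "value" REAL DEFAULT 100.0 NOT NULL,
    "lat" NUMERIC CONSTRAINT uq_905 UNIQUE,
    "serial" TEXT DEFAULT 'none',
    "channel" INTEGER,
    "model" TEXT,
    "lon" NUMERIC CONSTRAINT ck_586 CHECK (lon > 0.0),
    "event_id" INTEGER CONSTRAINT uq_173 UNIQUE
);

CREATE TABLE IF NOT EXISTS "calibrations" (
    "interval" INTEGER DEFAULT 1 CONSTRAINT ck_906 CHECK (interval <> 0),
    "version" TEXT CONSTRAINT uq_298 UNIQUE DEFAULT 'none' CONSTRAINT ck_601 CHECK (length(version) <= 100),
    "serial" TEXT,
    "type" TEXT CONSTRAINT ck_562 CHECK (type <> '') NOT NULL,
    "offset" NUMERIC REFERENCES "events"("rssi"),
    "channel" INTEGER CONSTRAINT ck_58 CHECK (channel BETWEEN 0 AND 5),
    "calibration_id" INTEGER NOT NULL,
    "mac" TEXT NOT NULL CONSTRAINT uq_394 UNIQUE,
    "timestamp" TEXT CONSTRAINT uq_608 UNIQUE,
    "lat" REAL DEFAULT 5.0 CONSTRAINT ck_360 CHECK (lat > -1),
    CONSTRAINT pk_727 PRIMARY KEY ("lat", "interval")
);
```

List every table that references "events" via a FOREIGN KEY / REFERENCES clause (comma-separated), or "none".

- calibrations.offset references events(rssi).

calibrations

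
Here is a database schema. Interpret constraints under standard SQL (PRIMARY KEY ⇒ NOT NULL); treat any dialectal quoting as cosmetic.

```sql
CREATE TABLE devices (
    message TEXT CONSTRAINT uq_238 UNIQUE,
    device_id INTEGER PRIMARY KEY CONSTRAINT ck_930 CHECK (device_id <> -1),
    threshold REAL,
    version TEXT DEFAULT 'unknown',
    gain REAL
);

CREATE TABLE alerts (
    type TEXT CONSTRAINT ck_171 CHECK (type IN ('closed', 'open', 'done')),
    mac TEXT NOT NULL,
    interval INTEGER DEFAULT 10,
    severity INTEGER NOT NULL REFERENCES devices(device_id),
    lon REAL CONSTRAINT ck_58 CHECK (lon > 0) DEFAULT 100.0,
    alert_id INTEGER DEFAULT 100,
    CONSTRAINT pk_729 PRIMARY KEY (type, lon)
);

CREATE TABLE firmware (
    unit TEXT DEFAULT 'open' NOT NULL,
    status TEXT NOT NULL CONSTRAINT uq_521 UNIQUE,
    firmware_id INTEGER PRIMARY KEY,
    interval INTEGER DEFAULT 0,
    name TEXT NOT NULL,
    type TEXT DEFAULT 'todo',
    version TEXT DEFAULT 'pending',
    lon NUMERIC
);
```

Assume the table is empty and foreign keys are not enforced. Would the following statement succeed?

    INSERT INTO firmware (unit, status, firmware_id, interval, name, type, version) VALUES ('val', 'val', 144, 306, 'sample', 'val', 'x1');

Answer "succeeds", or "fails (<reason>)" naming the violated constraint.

NOT NULL columns: firmware_id is supplied; name is supplied; status is supplied; unit is supplied.
No constraint is violated.

succeeds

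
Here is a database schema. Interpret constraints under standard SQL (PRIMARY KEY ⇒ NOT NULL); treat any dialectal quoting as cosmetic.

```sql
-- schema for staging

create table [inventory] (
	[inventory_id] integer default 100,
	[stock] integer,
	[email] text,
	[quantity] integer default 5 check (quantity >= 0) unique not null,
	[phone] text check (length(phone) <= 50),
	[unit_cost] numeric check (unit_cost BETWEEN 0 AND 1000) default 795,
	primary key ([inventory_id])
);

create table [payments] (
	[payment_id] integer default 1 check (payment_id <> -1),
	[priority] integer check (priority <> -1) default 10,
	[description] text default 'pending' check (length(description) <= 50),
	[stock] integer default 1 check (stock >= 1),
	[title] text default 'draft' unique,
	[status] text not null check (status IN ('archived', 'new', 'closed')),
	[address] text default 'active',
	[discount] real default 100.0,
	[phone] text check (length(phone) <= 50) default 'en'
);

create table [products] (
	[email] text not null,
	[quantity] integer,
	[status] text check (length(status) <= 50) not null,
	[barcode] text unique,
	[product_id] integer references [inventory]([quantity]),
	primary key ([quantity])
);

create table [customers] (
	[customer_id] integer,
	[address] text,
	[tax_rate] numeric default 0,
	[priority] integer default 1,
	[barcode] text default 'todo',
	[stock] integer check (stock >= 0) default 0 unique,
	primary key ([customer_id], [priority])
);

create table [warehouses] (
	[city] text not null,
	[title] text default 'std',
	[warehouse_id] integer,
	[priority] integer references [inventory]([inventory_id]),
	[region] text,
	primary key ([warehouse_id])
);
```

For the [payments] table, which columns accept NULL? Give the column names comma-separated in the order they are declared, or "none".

payment_id, priority, description, stock, title, address, discount, phone

- payment_id: CHECK does not forbid NULL (a CHECK constraint passes when its expression is NULL) → nullable.
- priority: CHECK does not forbid NULL (a CHECK constraint passes when its expression is NULL) → nullable.
- description: CHECK does not forbid NULL (a CHECK constraint passes when its expression is NULL) → nullable.
- stock: CHECK does not forbid NULL (a CHECK constraint passes when its expression is NULL) → nullable.
- title: UNIQUE does not imply NOT NULL → nullable.
- status: declared NOT NULL → not nullable.
- address: DEFAULT only fills an omitted column; an explicit NULL is still allowed → nullable.
- discount: DEFAULT only fills an omitted column; an explicit NULL is still allowed → nullable.
- phone: CHECK does not forbid NULL (a CHECK constraint passes when its expression is NULL) → nullable.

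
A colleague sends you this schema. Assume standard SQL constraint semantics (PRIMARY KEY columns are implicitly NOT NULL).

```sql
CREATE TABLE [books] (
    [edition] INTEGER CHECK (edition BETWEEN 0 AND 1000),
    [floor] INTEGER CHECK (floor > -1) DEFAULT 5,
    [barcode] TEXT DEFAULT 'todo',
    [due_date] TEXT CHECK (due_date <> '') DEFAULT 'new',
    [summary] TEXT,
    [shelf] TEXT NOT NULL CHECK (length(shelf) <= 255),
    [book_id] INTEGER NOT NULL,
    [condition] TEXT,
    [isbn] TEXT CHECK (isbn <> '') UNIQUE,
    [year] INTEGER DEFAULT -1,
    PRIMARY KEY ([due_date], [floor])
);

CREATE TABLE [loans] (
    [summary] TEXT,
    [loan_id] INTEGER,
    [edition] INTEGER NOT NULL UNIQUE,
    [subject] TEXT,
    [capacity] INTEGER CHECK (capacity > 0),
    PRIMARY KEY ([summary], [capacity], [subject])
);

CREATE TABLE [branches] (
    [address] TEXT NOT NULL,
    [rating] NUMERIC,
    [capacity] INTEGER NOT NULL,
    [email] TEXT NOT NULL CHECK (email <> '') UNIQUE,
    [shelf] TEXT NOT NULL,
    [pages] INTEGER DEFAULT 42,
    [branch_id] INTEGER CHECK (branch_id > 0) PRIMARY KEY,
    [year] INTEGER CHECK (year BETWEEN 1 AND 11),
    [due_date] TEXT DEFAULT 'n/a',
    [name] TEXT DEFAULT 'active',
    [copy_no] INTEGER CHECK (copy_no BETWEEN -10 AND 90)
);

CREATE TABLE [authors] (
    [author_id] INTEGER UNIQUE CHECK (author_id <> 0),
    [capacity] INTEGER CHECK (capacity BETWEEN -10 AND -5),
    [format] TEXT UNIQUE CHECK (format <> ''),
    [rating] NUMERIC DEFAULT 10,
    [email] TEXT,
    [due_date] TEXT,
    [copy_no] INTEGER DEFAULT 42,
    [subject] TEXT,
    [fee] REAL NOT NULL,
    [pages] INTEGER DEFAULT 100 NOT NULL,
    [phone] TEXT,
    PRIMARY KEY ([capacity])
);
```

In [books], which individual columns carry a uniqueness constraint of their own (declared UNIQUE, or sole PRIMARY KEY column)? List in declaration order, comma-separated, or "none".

isbn

- edition: no UNIQUE or single-column PK constraint.
- floor: part of a composite PRIMARY KEY — only the tuple is unique, not this column on its own.
- barcode: no UNIQUE or single-column PK constraint.
- due_date: part of a composite PRIMARY KEY — only the tuple is unique, not this column on its own.
- summary: no UNIQUE or single-column PK constraint.
- shelf: no UNIQUE or single-column PK constraint.
- book_id: no UNIQUE or single-column PK constraint.
- condition: no UNIQUE or single-column PK constraint.
- isbn: declared UNIQUE → unique.
- year: no UNIQUE or single-column PK constraint.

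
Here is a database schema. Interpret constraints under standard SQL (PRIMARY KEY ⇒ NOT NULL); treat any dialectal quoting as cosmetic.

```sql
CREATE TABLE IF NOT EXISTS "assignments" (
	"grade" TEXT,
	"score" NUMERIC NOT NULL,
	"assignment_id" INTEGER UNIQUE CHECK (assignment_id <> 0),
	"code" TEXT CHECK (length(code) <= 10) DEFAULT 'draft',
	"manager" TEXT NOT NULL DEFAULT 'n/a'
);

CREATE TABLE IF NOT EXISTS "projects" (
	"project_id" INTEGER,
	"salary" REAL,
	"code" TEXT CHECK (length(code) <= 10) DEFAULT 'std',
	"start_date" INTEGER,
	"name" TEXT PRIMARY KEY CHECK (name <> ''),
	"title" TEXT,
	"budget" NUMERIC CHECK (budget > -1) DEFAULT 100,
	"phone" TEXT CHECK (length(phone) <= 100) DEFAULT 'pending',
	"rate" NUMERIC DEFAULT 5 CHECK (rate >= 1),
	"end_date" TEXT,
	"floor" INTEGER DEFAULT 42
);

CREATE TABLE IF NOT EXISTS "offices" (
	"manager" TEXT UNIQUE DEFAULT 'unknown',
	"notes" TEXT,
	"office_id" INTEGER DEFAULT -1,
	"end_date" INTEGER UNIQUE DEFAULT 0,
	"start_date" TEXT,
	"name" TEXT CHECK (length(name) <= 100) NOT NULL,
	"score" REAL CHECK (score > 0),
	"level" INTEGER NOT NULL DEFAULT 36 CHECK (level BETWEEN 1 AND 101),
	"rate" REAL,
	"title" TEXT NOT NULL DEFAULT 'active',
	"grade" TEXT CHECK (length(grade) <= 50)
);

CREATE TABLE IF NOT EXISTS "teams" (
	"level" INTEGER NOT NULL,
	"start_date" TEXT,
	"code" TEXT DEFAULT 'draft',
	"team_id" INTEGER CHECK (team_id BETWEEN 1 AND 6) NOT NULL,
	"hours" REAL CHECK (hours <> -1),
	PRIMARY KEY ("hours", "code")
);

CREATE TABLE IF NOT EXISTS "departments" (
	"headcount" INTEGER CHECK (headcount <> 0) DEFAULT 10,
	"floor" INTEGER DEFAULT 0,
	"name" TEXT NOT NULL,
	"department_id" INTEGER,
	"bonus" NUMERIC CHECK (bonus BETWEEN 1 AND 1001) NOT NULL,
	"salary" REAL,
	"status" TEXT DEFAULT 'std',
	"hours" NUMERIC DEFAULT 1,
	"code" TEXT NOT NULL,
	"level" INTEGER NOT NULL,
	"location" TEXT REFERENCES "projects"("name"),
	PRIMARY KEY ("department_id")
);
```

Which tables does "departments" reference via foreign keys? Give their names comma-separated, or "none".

projects

- location REFERENCES projects(name).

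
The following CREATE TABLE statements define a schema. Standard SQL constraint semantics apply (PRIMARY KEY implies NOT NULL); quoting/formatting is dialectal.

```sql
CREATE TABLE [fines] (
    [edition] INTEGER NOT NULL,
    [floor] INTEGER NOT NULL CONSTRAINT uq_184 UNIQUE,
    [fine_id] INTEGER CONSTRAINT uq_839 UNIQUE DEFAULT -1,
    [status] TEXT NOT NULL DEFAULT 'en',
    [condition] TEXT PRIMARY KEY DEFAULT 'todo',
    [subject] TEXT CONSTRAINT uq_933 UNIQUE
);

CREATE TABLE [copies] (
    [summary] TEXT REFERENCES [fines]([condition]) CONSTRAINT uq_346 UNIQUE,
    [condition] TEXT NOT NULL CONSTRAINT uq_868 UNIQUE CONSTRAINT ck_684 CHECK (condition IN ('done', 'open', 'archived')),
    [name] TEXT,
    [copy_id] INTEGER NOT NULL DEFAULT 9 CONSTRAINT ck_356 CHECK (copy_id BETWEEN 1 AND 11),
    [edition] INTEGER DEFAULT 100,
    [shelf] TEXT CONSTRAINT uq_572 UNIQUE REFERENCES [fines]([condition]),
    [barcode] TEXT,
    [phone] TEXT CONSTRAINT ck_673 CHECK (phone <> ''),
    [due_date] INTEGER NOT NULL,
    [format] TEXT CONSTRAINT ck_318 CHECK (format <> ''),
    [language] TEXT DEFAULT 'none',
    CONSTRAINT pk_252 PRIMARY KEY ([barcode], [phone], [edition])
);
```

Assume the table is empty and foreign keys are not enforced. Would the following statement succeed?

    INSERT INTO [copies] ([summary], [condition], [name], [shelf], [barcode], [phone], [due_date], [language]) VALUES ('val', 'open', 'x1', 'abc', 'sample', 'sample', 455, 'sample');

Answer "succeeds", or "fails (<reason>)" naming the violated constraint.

succeeds

NOT NULL columns: barcode is supplied; condition is supplied; copy_id defaults to 9; due_date is supplied; edition defaults to 100; phone is supplied.
CHECK constraints: 'open' satisfies (condition IN ('done', 'open', 'archived')); 'sample' satisfies (phone <> '').
No constraint is violated.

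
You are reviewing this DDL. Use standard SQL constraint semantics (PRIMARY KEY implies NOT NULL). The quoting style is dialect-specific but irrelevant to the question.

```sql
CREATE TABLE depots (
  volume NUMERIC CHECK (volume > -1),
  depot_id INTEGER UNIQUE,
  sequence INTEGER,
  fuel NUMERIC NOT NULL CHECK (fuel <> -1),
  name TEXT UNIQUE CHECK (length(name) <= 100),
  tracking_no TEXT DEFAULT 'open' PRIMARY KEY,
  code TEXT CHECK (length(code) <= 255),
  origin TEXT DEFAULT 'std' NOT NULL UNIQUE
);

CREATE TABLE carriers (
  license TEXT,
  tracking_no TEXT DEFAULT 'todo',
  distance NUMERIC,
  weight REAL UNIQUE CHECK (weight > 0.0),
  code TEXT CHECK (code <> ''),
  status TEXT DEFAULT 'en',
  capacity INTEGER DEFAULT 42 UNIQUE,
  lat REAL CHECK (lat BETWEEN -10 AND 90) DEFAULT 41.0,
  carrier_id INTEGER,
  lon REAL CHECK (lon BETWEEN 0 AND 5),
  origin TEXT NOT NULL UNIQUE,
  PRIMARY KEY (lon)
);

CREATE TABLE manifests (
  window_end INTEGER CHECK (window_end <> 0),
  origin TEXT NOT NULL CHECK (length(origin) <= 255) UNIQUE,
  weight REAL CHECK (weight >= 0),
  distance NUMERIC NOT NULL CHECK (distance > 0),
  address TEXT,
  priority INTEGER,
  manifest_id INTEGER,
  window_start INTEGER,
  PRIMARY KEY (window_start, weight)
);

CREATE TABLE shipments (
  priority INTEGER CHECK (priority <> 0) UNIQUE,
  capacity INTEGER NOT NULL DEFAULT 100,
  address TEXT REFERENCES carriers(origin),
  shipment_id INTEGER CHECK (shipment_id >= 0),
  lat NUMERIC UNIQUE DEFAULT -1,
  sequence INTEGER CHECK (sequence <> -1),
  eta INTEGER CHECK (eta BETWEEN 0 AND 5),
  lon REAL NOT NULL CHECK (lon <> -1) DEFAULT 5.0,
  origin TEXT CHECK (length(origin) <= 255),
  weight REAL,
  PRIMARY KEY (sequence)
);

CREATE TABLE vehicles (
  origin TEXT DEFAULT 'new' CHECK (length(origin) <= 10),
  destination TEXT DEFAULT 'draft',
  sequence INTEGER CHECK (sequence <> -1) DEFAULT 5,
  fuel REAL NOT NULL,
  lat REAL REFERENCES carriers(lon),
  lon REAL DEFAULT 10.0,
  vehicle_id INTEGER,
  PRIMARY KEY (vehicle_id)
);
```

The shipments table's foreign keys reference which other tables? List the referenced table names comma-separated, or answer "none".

- address REFERENCES carriers(origin).

carriers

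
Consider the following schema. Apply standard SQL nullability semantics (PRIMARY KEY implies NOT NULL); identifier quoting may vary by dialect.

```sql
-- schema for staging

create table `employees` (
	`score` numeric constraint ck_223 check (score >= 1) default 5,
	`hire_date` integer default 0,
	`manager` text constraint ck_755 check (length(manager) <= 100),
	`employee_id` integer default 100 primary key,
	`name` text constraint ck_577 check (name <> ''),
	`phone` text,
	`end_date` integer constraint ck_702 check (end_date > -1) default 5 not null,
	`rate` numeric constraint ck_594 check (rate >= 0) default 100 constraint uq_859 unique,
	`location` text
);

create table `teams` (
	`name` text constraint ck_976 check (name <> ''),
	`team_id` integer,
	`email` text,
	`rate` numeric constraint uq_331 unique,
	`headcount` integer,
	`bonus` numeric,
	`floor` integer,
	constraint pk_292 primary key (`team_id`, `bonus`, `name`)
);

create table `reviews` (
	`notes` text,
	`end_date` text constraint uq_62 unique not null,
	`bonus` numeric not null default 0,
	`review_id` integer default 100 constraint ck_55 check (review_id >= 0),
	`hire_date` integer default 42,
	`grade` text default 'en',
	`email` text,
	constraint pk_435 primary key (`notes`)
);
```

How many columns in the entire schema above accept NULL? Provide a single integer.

employees: 7 nullable (score, hire_date, manager, name, phone, rate, location — PK (employee_id) and explicit NOT NULL columns excluded).
teams: 4 nullable (email, rate, headcount, floor — PK (team_id, bonus, name) and explicit NOT NULL columns excluded).
reviews: 4 nullable (review_id, hire_date, grade, email — PK (notes) and explicit NOT NULL columns excluded).
Total: 7 + 4 + 4 = 15.

15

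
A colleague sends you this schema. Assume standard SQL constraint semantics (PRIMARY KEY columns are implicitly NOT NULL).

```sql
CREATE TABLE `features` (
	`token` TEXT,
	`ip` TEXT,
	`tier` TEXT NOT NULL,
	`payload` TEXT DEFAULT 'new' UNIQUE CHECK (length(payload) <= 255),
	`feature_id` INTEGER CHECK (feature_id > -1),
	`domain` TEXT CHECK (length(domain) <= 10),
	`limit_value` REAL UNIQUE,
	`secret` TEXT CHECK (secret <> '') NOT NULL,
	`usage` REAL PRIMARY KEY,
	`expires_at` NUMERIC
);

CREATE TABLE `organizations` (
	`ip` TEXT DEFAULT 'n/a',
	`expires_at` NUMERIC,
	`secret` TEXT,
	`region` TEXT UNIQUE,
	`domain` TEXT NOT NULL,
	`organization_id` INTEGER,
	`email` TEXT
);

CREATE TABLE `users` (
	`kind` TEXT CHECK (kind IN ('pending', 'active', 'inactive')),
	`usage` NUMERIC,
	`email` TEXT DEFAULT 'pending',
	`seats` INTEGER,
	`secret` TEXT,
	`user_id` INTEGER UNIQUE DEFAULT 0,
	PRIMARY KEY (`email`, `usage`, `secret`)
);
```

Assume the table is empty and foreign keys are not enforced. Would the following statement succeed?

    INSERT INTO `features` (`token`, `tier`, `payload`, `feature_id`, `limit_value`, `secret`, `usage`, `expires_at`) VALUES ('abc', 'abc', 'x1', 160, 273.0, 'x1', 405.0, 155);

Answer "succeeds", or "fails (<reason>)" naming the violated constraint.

NOT NULL columns: secret is supplied; tier is supplied; usage is supplied.
CHECK constraints: 'x1' satisfies (length(payload) <= 255); 160 satisfies (feature_id > -1); 'x1' satisfies (secret <> '').
No constraint is violated.

succeeds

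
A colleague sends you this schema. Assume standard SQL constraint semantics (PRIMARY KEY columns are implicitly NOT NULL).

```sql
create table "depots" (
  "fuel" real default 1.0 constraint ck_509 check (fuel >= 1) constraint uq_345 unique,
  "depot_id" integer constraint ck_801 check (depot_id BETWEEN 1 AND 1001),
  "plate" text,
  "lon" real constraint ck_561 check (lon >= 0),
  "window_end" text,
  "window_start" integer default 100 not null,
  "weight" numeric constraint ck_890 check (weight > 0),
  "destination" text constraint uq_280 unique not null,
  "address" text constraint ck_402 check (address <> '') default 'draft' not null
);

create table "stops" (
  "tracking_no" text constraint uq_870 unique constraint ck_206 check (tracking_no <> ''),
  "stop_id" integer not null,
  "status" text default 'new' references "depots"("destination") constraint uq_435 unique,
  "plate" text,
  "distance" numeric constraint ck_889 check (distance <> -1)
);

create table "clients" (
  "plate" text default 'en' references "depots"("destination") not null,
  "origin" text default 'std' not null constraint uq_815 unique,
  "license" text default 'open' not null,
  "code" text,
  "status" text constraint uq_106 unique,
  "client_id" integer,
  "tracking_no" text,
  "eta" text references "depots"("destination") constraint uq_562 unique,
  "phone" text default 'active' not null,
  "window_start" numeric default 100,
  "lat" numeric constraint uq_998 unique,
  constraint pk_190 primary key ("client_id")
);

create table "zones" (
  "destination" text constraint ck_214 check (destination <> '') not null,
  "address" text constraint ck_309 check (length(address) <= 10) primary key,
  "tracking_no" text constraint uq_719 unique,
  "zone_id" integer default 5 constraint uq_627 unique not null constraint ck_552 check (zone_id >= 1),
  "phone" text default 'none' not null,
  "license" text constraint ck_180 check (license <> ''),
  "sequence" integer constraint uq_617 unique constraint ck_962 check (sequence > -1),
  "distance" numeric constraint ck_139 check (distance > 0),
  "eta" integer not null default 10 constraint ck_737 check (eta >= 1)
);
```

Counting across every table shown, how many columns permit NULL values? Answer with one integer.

20

depots: 6 nullable (fuel, depot_id, plate, lon, window_end, weight — PK none and explicit NOT NULL columns excluded).
stops: 4 nullable (tracking_no, status, plate, distance — PK none and explicit NOT NULL columns excluded).
clients: 6 nullable (code, status, tracking_no, eta, window_start, lat — PK (client_id) and explicit NOT NULL columns excluded).
zones: 4 nullable (tracking_no, license, sequence, distance — PK (address) and explicit NOT NULL columns excluded).
Total: 6 + 4 + 6 + 4 = 20.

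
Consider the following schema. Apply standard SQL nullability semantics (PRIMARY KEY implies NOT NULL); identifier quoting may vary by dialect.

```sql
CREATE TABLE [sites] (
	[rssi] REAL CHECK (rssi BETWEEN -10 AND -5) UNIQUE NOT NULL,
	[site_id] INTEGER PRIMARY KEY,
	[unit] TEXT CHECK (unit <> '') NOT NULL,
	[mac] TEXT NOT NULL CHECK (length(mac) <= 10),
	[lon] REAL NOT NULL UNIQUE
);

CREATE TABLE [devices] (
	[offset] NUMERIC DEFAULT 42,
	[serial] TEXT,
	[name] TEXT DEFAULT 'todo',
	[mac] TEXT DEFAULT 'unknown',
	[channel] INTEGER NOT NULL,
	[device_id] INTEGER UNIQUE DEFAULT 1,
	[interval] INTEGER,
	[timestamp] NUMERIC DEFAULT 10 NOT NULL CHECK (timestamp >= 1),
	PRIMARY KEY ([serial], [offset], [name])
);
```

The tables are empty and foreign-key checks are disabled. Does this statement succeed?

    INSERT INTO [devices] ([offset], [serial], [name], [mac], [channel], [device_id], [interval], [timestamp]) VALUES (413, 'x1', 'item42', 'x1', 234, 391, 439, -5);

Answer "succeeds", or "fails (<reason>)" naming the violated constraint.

The value -5 for timestamp violates CHECK (timestamp >= 1).

fails (CHECK on timestamp)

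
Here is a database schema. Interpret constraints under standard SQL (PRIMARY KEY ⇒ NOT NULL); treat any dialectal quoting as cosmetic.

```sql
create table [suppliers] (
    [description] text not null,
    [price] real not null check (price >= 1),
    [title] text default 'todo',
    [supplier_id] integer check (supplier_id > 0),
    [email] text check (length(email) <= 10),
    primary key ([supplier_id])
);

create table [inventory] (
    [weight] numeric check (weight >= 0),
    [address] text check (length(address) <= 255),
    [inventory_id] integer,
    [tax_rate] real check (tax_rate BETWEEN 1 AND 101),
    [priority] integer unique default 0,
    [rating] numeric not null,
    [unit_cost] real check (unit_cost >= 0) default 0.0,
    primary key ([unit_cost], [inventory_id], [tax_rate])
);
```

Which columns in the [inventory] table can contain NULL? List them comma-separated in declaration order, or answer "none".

- weight: CHECK does not forbid NULL (a CHECK constraint passes when its expression is NULL) → nullable.
- address: CHECK does not forbid NULL (a CHECK constraint passes when its expression is NULL) → nullable.
- inventory_id: part of the PRIMARY KEY, which implies NOT NULL → not nullable.
- tax_rate: part of the PRIMARY KEY, which implies NOT NULL → not nullable.
- priority: UNIQUE does not imply NOT NULL → nullable.
- rating: declared NOT NULL → not nullable.
- unit_cost: part of the PRIMARY KEY, which implies NOT NULL → not nullable.

weight, address, priority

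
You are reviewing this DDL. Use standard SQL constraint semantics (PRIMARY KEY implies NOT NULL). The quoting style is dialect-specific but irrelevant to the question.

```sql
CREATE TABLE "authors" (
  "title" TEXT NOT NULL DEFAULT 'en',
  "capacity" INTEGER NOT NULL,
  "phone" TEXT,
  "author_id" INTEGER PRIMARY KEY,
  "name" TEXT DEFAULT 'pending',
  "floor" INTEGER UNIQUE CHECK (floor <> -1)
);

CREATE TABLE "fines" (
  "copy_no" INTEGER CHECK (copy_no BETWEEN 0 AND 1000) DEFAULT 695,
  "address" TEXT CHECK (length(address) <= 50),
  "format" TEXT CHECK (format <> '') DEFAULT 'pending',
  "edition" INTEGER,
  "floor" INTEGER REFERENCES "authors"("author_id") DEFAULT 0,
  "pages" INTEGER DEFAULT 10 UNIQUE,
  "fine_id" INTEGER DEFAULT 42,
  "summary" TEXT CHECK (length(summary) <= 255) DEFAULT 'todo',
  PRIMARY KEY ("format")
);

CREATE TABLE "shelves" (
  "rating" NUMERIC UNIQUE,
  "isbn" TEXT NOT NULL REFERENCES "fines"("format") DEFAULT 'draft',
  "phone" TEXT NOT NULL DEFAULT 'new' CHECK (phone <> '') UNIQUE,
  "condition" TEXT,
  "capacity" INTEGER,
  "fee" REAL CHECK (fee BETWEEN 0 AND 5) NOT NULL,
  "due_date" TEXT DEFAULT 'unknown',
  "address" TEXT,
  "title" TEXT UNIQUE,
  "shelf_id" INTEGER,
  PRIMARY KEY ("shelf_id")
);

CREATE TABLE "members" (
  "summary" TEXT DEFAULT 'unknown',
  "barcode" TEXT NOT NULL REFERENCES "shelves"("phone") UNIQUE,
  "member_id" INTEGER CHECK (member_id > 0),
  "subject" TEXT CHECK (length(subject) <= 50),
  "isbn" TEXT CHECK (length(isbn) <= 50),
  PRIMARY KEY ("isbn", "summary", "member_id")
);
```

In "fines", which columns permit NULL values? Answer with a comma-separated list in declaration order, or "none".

copy_no, address, edition, floor, pages, fine_id, summary

- copy_no: CHECK does not forbid NULL (a CHECK constraint passes when its expression is NULL) → nullable.
- address: CHECK does not forbid NULL (a CHECK constraint passes when its expression is NULL) → nullable.
- format: part of the PRIMARY KEY, which implies NOT NULL → not nullable.
- edition: no NOT NULL constraint applies → nullable.
- floor: a foreign key column may be NULL unless separately constrained → nullable.
- pages: UNIQUE does not imply NOT NULL → nullable.
- fine_id: DEFAULT only fills an omitted column; an explicit NULL is still allowed → nullable.
- summary: CHECK does not forbid NULL (a CHECK constraint passes when its expression is NULL) → nullable.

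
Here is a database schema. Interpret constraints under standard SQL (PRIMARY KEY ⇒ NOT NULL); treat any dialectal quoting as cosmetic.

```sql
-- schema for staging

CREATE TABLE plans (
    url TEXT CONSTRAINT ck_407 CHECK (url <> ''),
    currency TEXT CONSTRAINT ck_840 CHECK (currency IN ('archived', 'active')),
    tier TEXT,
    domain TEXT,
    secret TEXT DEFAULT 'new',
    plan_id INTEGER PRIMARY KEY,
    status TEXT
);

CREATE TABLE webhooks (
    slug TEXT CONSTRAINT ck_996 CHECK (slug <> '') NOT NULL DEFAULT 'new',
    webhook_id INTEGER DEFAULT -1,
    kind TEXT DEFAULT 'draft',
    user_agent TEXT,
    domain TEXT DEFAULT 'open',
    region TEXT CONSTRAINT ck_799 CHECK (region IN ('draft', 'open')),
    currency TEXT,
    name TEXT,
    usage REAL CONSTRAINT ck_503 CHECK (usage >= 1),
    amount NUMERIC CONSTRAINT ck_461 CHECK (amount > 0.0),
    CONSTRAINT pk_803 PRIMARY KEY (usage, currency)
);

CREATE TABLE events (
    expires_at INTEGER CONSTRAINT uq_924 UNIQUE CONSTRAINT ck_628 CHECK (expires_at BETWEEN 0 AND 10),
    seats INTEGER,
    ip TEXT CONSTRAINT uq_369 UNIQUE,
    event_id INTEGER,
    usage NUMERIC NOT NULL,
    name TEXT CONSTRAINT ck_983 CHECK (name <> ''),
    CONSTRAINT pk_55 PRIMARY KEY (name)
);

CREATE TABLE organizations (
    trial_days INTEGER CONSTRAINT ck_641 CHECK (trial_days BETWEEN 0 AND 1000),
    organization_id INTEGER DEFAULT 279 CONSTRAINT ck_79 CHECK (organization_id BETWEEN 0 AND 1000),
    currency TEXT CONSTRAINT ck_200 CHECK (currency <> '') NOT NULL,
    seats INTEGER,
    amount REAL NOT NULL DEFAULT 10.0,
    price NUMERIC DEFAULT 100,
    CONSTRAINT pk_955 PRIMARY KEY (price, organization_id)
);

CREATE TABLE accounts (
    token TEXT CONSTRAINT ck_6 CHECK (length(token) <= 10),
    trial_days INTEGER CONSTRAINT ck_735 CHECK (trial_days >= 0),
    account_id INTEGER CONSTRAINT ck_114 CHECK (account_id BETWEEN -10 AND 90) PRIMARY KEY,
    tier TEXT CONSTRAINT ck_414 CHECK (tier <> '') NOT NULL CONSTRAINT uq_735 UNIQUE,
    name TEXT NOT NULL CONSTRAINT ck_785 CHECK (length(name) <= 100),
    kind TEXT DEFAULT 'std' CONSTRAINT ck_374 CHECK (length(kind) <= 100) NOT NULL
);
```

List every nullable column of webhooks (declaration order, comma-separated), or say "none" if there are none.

- slug: declared NOT NULL → not nullable.
- webhook_id: DEFAULT only fills an omitted column; an explicit NULL is still allowed → nullable.
- kind: DEFAULT only fills an omitted column; an explicit NULL is still allowed → nullable.
- user_agent: no NOT NULL constraint applies → nullable.
- domain: DEFAULT only fills an omitted column; an explicit NULL is still allowed → nullable.
- region: CHECK does not forbid NULL (a CHECK constraint passes when its expression is NULL) → nullable.
- currency: part of the PRIMARY KEY, which implies NOT NULL → not nullable.
- name: no NOT NULL constraint applies → nullable.
- usage: part of the PRIMARY KEY, which implies NOT NULL → not nullable.
- amount: CHECK does not forbid NULL (a CHECK constraint passes when its expression is NULL) → nullable.

webhook_id, kind, user_agent, domain, region, name, amount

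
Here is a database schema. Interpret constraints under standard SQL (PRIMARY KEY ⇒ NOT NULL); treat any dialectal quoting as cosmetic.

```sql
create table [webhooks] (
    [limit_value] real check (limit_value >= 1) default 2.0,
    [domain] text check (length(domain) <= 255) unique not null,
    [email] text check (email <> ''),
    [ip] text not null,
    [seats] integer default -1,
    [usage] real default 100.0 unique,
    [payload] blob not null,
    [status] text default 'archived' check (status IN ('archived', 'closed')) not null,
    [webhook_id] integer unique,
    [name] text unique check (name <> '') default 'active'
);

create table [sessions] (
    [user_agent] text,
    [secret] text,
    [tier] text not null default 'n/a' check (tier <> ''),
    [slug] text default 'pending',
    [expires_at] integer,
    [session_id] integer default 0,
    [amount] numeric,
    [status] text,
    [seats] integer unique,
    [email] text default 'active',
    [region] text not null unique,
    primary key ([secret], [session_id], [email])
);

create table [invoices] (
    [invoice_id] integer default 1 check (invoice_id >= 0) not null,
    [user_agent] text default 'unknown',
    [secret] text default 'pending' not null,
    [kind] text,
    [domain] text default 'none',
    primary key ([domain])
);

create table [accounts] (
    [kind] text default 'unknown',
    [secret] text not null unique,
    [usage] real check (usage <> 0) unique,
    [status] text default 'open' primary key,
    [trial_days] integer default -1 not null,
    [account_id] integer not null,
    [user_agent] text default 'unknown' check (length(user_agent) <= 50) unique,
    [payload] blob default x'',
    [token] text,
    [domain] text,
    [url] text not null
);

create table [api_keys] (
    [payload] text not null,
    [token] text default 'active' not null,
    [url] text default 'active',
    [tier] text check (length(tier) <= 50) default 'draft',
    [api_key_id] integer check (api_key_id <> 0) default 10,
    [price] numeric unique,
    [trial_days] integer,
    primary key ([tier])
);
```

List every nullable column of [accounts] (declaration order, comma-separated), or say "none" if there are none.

kind, usage, user_agent, payload, token, domain

- kind: DEFAULT only fills an omitted column; an explicit NULL is still allowed → nullable.
- secret: declared NOT NULL → not nullable.
- usage: CHECK does not forbid NULL (a CHECK constraint passes when its expression is NULL) → nullable.
- status: part of the PRIMARY KEY, which implies NOT NULL → not nullable.
- trial_days: declared NOT NULL → not nullable.
- account_id: declared NOT NULL → not nullable.
- user_agent: CHECK does not forbid NULL (a CHECK constraint passes when its expression is NULL) → nullable.
- payload: DEFAULT only fills an omitted column; an explicit NULL is still allowed → nullable.
- token: no NOT NULL constraint applies → nullable.
- domain: no NOT NULL constraint applies → nullable.
- url: declared NOT NULL → not nullable.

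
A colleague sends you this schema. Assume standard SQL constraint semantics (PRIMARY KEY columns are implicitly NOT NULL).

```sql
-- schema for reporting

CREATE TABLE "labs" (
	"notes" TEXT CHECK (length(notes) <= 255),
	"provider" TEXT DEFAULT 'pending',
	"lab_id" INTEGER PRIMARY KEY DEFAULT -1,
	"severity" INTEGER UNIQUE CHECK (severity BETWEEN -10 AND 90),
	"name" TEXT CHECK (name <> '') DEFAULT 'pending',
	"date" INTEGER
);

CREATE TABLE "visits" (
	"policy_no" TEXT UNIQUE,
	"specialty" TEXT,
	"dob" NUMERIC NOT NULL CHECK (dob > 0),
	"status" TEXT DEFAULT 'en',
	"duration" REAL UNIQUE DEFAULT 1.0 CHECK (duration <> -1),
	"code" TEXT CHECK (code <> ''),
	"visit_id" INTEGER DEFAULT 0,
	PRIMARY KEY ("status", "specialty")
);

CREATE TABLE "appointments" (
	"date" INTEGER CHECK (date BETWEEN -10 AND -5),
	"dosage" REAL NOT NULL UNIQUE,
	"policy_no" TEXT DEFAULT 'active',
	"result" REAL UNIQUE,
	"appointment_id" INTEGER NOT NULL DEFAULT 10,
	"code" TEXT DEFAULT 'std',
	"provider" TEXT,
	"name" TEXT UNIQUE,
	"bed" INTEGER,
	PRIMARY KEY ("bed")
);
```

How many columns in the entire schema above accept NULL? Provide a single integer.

15

labs: 5 nullable (notes, provider, severity, name, date — PK (lab_id) and explicit NOT NULL columns excluded).
visits: 4 nullable (policy_no, duration, code, visit_id — PK (status, specialty) and explicit NOT NULL columns excluded).
appointments: 6 nullable (date, policy_no, result, code, provider, name — PK (bed) and explicit NOT NULL columns excluded).
Total: 5 + 4 + 6 = 15.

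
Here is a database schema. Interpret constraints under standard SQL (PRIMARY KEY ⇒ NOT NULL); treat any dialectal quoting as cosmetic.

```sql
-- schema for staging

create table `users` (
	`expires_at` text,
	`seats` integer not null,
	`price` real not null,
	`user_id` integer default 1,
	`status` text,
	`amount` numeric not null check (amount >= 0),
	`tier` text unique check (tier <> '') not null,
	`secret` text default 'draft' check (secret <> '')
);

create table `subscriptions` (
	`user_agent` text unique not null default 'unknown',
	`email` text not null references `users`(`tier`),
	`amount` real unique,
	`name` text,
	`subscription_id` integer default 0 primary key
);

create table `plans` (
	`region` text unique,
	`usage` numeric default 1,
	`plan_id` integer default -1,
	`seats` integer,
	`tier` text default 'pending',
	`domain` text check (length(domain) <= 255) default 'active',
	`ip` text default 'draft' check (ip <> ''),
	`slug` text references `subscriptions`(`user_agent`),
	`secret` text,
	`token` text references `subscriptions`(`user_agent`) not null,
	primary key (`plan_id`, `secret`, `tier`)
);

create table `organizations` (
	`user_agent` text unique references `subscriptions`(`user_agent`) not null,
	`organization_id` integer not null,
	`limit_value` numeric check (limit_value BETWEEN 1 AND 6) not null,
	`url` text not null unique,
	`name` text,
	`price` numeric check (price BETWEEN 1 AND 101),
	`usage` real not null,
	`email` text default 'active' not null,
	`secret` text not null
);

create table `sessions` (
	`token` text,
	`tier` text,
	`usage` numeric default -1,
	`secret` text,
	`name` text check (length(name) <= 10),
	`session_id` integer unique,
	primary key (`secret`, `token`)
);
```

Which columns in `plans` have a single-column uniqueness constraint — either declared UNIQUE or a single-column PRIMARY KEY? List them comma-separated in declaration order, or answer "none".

- region: declared UNIQUE → unique.
- usage: no UNIQUE or single-column PK constraint.
- plan_id: part of a composite PRIMARY KEY — only the tuple is unique, not this column on its own.
- seats: no UNIQUE or single-column PK constraint.
- tier: part of a composite PRIMARY KEY — only the tuple is unique, not this column on its own.
- domain: no UNIQUE or single-column PK constraint.
- ip: no UNIQUE or single-column PK constraint.
- slug: no UNIQUE or single-column PK constraint.
- secret: part of a composite PRIMARY KEY — only the tuple is unique, not this column on its own.
- token: no UNIQUE or single-column PK constraint.

region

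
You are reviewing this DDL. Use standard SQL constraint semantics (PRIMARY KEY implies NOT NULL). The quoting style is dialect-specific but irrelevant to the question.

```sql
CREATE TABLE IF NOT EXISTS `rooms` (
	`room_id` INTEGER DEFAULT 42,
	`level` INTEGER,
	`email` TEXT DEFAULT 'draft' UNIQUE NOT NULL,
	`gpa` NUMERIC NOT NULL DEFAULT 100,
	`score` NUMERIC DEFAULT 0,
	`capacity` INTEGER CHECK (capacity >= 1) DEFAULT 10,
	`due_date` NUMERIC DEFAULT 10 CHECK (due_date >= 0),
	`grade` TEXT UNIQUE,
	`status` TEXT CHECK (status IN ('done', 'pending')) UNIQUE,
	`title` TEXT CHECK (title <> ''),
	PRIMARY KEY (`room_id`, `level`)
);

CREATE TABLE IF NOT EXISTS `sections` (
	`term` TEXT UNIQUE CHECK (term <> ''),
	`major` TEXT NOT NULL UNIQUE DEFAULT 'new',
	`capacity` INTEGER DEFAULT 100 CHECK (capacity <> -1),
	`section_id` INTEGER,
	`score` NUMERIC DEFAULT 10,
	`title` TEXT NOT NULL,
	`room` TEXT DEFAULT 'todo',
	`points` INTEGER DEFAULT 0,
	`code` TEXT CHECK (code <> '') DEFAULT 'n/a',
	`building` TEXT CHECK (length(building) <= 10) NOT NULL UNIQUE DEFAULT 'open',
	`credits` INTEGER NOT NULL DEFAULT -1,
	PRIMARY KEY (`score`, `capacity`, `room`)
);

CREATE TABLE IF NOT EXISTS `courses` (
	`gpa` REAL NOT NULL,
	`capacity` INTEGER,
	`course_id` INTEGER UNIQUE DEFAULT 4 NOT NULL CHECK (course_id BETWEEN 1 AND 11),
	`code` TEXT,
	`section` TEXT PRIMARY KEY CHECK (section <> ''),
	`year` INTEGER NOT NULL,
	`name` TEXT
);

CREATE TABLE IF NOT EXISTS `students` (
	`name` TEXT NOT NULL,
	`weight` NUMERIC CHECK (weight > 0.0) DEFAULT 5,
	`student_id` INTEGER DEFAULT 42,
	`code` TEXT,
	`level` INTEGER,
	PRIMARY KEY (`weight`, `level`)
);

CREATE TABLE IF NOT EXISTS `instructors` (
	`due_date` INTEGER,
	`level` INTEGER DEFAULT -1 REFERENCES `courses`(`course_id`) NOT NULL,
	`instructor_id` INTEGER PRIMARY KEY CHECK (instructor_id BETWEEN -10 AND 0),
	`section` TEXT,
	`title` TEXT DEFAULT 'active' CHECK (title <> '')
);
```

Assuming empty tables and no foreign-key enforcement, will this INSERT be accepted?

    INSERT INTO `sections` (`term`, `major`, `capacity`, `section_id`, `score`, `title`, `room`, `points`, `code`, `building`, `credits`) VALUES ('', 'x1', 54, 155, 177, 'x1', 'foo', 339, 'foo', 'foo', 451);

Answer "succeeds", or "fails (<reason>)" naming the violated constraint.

The value '' for term violates CHECK (term <> '').

fails (CHECK on term)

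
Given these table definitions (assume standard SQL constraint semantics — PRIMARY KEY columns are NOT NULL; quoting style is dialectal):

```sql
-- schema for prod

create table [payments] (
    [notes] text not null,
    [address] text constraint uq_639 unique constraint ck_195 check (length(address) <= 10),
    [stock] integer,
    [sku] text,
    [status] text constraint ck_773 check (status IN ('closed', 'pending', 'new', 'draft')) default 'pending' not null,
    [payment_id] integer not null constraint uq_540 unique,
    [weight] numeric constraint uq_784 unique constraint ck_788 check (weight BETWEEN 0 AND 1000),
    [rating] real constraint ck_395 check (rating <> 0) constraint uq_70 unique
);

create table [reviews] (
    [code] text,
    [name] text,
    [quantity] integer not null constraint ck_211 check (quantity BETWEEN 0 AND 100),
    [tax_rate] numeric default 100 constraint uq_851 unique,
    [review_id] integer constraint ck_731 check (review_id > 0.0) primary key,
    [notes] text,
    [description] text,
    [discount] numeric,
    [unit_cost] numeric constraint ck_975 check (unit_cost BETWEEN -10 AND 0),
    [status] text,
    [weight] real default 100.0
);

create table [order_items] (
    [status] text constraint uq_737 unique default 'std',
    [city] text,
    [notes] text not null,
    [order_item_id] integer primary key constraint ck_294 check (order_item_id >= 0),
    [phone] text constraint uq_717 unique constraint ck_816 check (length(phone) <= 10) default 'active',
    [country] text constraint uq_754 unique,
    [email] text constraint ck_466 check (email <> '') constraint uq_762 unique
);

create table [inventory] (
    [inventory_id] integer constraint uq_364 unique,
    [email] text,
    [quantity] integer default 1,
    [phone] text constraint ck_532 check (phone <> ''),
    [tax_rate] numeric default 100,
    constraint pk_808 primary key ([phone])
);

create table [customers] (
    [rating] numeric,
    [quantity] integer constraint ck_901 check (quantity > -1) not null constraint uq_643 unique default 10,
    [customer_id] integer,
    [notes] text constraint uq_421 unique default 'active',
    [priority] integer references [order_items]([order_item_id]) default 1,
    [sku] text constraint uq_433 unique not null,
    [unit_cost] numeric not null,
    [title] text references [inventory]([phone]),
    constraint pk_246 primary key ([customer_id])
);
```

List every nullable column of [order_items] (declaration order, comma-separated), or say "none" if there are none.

- status: UNIQUE does not imply NOT NULL → nullable.
- city: no NOT NULL constraint applies → nullable.
- notes: declared NOT NULL → not nullable.
- order_item_id: part of the PRIMARY KEY, which implies NOT NULL → not nullable.
- phone: CHECK does not forbid NULL (a CHECK constraint passes when its expression is NULL) → nullable.
- country: UNIQUE does not imply NOT NULL → nullable.
- email: CHECK does not forbid NULL (a CHECK constraint passes when its expression is NULL) → nullable.

status, city, phone, country, email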